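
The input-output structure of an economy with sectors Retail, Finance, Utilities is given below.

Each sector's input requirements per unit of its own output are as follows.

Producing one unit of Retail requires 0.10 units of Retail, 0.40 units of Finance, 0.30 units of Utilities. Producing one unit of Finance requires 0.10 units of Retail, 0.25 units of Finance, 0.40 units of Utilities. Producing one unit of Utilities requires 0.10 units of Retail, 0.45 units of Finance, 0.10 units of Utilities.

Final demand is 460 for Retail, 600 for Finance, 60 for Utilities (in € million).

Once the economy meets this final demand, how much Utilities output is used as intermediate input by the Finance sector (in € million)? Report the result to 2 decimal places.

I − A =
  [   0.90    -0.10    -0.10]
  [  -0.40     0.75    -0.45]
  [  -0.30    -0.40     0.90]
Cofactors of I−A, C_ij = (−1)^(i+j)·(minor ij) (rows/columns in the sector order above):
  C_11 = (0.75)(0.90) − (-0.45)(-0.40) = 0.4950
  C_12 = −[(-0.40)(0.90) − (-0.45)(-0.30)] = 0.4950
  C_13 = (-0.40)(-0.40) − (0.75)(-0.30) = 0.3850
  C_21 = −[(-0.10)(0.90) − (-0.10)(-0.40)] = 0.1300
  C_22 = (0.90)(0.90) − (-0.10)(-0.30) = 0.7800
  C_23 = −[(0.90)(-0.40) − (-0.10)(-0.30)] = 0.3900
  C_31 = (-0.10)(-0.45) − (-0.10)(0.75) = 0.1200
  C_32 = −[(0.90)(-0.45) − (-0.10)(-0.40)] = 0.4450
  C_33 = (0.90)(0.75) − (-0.10)(-0.40) = 0.6350
det(I−A) = Σ_j (I−A)_1j·C_1j = (0.90)(0.4950) + (-0.10)(0.4950) + (-0.10)(0.3850) = 0.3575
adj(I−A) = Cᵀ =
  [ 0.4950   0.1300   0.1200]
  [ 0.4950   0.7800   0.4450]
  [ 0.3850   0.3900   0.6350]
(I − A)⁻¹ = adj(I−A) / det(I−A) ≈
  [   1.3846     0.3636     0.3357]
  [   1.3846     2.1818     1.2448]
  [   1.0769     1.0909     1.7762]
First solve x = (I − A)⁻¹ d = adj(I−A)·d / det(I−A); in particular x_2 = (0.4950·460 + 0.7800·600 + 0.4450·60) / 0.3575 = 722.40 / 0.3575 ≈ 2020.6993.
Intermediate flow from 3 to 2: z_32 = a_32 · x_2 = 0.40 × 722.40 / 0.3575 = 288.96 / 0.3575 ≈ 808.28.

z_32 = 808.28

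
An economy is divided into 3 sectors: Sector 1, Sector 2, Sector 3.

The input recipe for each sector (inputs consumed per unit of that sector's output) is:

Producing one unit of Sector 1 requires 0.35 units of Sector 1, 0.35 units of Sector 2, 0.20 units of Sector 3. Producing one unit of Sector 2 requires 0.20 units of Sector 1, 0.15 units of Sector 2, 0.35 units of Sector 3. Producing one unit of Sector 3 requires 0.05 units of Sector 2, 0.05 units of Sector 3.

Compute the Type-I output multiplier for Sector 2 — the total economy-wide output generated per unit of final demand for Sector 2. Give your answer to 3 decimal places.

m_2 = 2.416

I − A =
  [   0.65    -0.20     0.00]
  [  -0.35     0.85    -0.05]
  [  -0.20    -0.35     0.95]
Cofactors of I−A, C_ij = (−1)^(i+j)·(minor ij) (rows/columns in the sector order above):
  C_11 = (0.85)(0.95) − (-0.05)(-0.35) = 0.7900
  C_12 = −[(-0.35)(0.95) − (-0.05)(-0.20)] = 0.3425
  C_13 = (-0.35)(-0.35) − (0.85)(-0.20) = 0.2925
  C_21 = −[(-0.20)(0.95) − (0.00)(-0.35)] = 0.1900
  C_22 = (0.65)(0.95) − (0.00)(-0.20) = 0.6175
  C_23 = −[(0.65)(-0.35) − (-0.20)(-0.20)] = 0.2675
  C_31 = (-0.20)(-0.05) − (0.00)(0.85) = 0.0100
  C_32 = −[(0.65)(-0.05) − (0.00)(-0.35)] = 0.0325
  C_33 = (0.65)(0.85) − (-0.20)(-0.35) = 0.4825
det(I−A) = Σ_j (I−A)_1j·C_1j = (0.65)(0.7900) + (-0.20)(0.3425) + (0.00)(0.2925) = 0.4450
adj(I−A) = Cᵀ =
  [ 0.7900   0.1900   0.0100]
  [ 0.3425   0.6175   0.0325]
  [ 0.2925   0.2675   0.4825]
(I − A)⁻¹ = adj(I−A) / det(I−A) ≈
  [   1.7753     0.4270     0.0225]
  [   0.7697     1.3876     0.0730]
  [   0.6573     0.6011     1.0843]
The output multiplier for sector j is the column-j sum of the Leontief inverse (I − A)⁻¹ = adj(I−A) / det(I−A).
Column 2 of adj(I−A): (0.1900, 0.6175, 0.2675); det(I−A) = 0.4450.
m_2 = (0.1900 + 0.6175 + 0.2675) / 0.4450 = 1.075 / 0.4450 ≈ 2.416.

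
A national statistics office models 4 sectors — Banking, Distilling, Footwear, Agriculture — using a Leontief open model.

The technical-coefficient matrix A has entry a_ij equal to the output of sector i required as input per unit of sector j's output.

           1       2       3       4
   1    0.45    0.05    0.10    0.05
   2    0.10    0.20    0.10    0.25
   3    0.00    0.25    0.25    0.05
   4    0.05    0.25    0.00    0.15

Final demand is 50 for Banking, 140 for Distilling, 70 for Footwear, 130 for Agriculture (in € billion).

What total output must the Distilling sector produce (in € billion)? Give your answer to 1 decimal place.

x_2 = 302.8

I − A =
  [   0.55    -0.05    -0.10    -0.05]
  [  -0.10     0.80    -0.10    -0.25]
  [   0.00    -0.25     0.75    -0.05]
  [  -0.05    -0.25     0.00     0.85]
Compute the cofactors C_ij = (−1)^(i+j)·(3×3 minor ij) of I−A; the adjugate is their transpose:
adj(I−A) = Cᵀ =
  [ 0.440625   0.063750   0.067250   0.048625]
  [ 0.073375   0.348500   0.056250   0.110125]
  [ 0.027625   0.123250   0.331500   0.057375]
  [ 0.047500   0.106250   0.020500   0.310000]
det(I−A) = Σ_j (I−A)_1j·C_1j = (0.55)(0.440625) + (-0.05)(0.073375) + (-0.10)(0.027625) + (-0.05)(0.047500) = 0.2335375
(I − A)⁻¹ = adj(I−A) / det(I−A) ≈
  [   1.8867     0.2730     0.2880     0.2082]
  [   0.3142     1.4923     0.2409     0.4716]
  [   0.1183     0.5278     1.4195     0.2457]
  [   0.2034     0.4550     0.0878     1.3274]
x = (I − A)⁻¹ d = adj(I−A)·d / det(I−A), with det(I−A) = 0.2335375:
  x_1 = (0.440625·50 + 0.063750·140 + 0.067250·70 + 0.048625·130) / 0.2335375 = 41.985 / 0.2335375 ≈ 179.8
  x_2 = (0.073375·50 + 0.348500·140 + 0.056250·70 + 0.110125·130) / 0.2335375 = 70.7125 / 0.2335375 ≈ 302.8
  x_3 = (0.027625·50 + 0.123250·140 + 0.331500·70 + 0.057375·130) / 0.2335375 = 49.30 / 0.2335375 ≈ 211.1
  x_4 = (0.047500·50 + 0.106250·140 + 0.020500·70 + 0.310000·130) / 0.2335375 = 58.985 / 0.2335375 ≈ 252.6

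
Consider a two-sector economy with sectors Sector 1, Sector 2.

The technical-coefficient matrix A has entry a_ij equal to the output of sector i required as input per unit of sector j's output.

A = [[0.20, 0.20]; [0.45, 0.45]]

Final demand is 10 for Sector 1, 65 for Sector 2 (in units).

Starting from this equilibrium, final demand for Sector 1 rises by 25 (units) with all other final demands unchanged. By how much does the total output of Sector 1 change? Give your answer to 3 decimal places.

Δx_1 = 39.286

I − A =
  [   0.80    -0.20]
  [  -0.45     0.55]
det(I−A) = (0.80)(0.55) − (-0.20)(-0.45) = 0.3500
adj(I−A) = [[0.55, 0.20], [0.45, 0.80]]
(I − A)⁻¹ = adj(I−A) / det(I−A) ≈
  [   1.5714     0.5714]
  [   1.2857     2.2857]
Δx = (I − A)⁻¹ Δd with Δd having +25 in the Sector 1 component and 0 elsewhere.
So Δx_1 = L_11 · (+25), where L_11 = adj(I−A)_11 / det(I−A) = 0.55 / 0.3500.
Δx_1 = 0.55 × (+25) / 0.3500 = 13.75 / 0.3500 ≈ 39.286.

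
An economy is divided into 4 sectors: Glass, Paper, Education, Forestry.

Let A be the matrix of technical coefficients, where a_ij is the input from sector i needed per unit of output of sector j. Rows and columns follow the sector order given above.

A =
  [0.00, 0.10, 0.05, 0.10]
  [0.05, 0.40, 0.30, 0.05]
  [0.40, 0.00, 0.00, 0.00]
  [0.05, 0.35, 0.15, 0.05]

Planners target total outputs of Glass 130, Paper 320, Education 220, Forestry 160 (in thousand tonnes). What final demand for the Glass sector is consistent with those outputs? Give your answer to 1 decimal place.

I − A =
  [   1.00    -0.10    -0.05    -0.10]
  [  -0.05     0.60    -0.30    -0.05]
  [  -0.40     0.00     1.00     0.00]
  [  -0.05    -0.35    -0.15     0.95]
d = (I − A) x:
  d_G = (+1.00)·130 + (-0.10)·320 + (-0.05)·220 + (-0.10)·160 = 71.0
  d_P = (-0.05)·130 + (+0.60)·320 + (-0.30)·220 + (-0.05)·160 = 111.5
  d_E = (-0.40)·130 + (+0.00)·320 + (+1.00)·220 + (+0.00)·160 = 168.0
  d_F = (-0.05)·130 + (-0.35)·320 + (-0.15)·220 + (+0.95)·160 = 0.5

d_G = 71.0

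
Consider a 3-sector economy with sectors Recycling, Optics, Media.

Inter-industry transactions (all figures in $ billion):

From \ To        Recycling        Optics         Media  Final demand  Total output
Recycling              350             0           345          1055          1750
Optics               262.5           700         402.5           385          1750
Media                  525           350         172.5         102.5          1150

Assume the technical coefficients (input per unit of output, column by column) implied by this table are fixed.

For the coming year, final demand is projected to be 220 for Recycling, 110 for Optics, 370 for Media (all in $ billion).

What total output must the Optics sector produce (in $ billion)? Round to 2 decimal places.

Technical coefficients a_ij = z_ij / X_j:
  a_RR = 350/1750 = 0.20, a_OR = 262.5/1750 = 0.15, a_MR = 525/1750 = 0.30
  a_RO = 0/1750 = 0.00, a_OO = 700/1750 = 0.40, a_MO = 350/1750 = 0.20
  a_RM = 345/1150 = 0.30, a_OM = 402.5/1150 = 0.35, a_MM = 172.5/1150 = 0.15
I − A =
  [   0.80     0.00    -0.30]
  [  -0.15     0.60    -0.35]
  [  -0.30    -0.20     0.85]
Cofactors of I−A, C_ij = (−1)^(i+j)·(minor ij) (rows/columns in the sector order above):
  C_11 = (0.60)(0.85) − (-0.35)(-0.20) = 0.4400
  C_12 = −[(-0.15)(0.85) − (-0.35)(-0.30)] = 0.2325
  C_13 = (-0.15)(-0.20) − (0.60)(-0.30) = 0.2100
  C_21 = −[(0.00)(0.85) − (-0.30)(-0.20)] = 0.0600
  C_22 = (0.80)(0.85) − (-0.30)(-0.30) = 0.5900
  C_23 = −[(0.80)(-0.20) − (0.00)(-0.30)] = 0.1600
  C_31 = (0.00)(-0.35) − (-0.30)(0.60) = 0.1800
  C_32 = −[(0.80)(-0.35) − (-0.30)(-0.15)] = 0.3250
  C_33 = (0.80)(0.60) − (0.00)(-0.15) = 0.4800
det(I−A) = Σ_j (I−A)_1j·C_1j = (0.80)(0.4400) + (0.00)(0.2325) + (-0.30)(0.2100) = 0.2890
adj(I−A) = Cᵀ =
  [ 0.4400   0.0600   0.1800]
  [ 0.2325   0.5900   0.3250]
  [ 0.2100   0.1600   0.4800]
(I − A)⁻¹ = adj(I−A) / det(I−A) ≈
  [   1.5225     0.2076     0.6228]
  [   0.8045     2.0415     1.1246]
  [   0.7266     0.5536     1.6609]
x = (I − A)⁻¹ d = adj(I−A)·d / det(I−A), with det(I−A) = 0.2890:
  x_R = (0.4400·220 + 0.0600·110 + 0.1800·370) / 0.2890 = 170.00 / 0.2890 ≈ 588.24
  x_O = (0.2325·220 + 0.5900·110 + 0.3250·370) / 0.2890 = 236.30 / 0.2890 ≈ 817.65
  x_M = (0.2100·220 + 0.1600·110 + 0.4800·370) / 0.2890 = 241.40 / 0.2890 ≈ 835.29

x_O = 817.65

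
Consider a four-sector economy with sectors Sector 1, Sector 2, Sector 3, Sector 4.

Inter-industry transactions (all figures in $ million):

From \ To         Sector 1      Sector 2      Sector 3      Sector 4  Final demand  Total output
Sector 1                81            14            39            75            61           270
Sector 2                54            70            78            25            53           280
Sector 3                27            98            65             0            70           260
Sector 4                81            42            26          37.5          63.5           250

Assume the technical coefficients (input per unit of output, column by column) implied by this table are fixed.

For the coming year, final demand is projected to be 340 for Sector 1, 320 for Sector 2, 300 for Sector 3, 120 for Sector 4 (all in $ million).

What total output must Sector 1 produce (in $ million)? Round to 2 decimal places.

x_1 = 1259.35

Technical coefficients a_ij = z_ij / X_j:
  a_11 = 81/270 = 0.30, a_21 = 54/270 = 0.20, a_31 = 27/270 = 0.10, a_41 = 81/270 = 0.30
  a_12 = 14/280 = 0.05, a_22 = 70/280 = 0.25, a_32 = 98/280 = 0.35, a_42 = 42/280 = 0.15
  a_13 = 39/260 = 0.15, a_23 = 78/260 = 0.30, a_33 = 65/260 = 0.25, a_43 = 26/260 = 0.10
  a_14 = 75/250 = 0.30, a_24 = 25/250 = 0.10, a_34 = 0/250 = 0.00, a_44 = 37.5/250 = 0.15
I − A =
  [   0.70    -0.05    -0.15    -0.30]
  [  -0.20     0.75    -0.30    -0.10]
  [  -0.10    -0.35     0.75     0.00]
  [  -0.30    -0.15    -0.10     0.85]
Compute the cofactors C_ij = (−1)^(i+j)·(3×3 minor ij) of I−A; the adjugate is their transpose:
adj(I−A) = Cᵀ =
  [ 0.374125   0.120750   0.142625   0.146250]
  [ 0.176500   0.363000   0.194500   0.105000]
  [ 0.132250   0.185500   0.349250   0.068500]
  [ 0.178750   0.128500   0.125750   0.289500]
det(I−A) = Σ_j (I−A)_1j·C_1j = (0.70)(0.374125) + (-0.05)(0.176500) + (-0.15)(0.132250) + (-0.30)(0.178750) = 0.1796
(I − A)⁻¹ = adj(I−A) / det(I−A) ≈
  [   2.0831     0.6723     0.7941     0.8143]
  [   0.9827     2.0212     1.0830     0.5846]
  [   0.7364     1.0329     1.9446     0.3814]
  [   0.9953     0.7155     0.7002     1.6119]
x = (I − A)⁻¹ d = adj(I−A)·d / det(I−A), with det(I−A) = 0.1796:
  x_1 = (0.374125·340 + 0.120750·320 + 0.142625·300 + 0.146250·120) / 0.1796 = 226.18 / 0.1796 ≈ 1259.35
  x_2 = (0.176500·340 + 0.363000·320 + 0.194500·300 + 0.105000·120) / 0.1796 = 247.12 / 0.1796 ≈ 1375.95
  x_3 = (0.132250·340 + 0.185500·320 + 0.349250·300 + 0.068500·120) / 0.1796 = 217.32 / 0.1796 ≈ 1210.02
  x_4 = (0.178750·340 + 0.128500·320 + 0.125750·300 + 0.289500·120) / 0.1796 = 174.36 / 0.1796 ≈ 970.82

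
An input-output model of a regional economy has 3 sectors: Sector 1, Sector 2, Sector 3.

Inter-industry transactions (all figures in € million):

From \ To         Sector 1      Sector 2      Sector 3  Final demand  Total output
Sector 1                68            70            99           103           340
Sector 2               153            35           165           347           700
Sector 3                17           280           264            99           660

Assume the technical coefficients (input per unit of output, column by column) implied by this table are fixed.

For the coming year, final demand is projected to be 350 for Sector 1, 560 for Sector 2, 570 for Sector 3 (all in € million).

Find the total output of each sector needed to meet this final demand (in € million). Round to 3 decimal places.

Technical coefficients a_ij = z_ij / X_j:
  a_11 = 68/340 = 0.20, a_21 = 153/340 = 0.45, a_31 = 17/340 = 0.05
  a_12 = 70/700 = 0.10, a_22 = 35/700 = 0.05, a_32 = 280/700 = 0.40
  a_13 = 99/660 = 0.15, a_23 = 165/660 = 0.25, a_33 = 264/660 = 0.40
I − A =
  [   0.80    -0.10    -0.15]
  [  -0.45     0.95    -0.25]
  [  -0.05    -0.40     0.60]
Cofactors of I−A, C_ij = (−1)^(i+j)·(minor ij) (rows/columns in the sector order above):
  C_11 = (0.95)(0.60) − (-0.25)(-0.40) = 0.4700
  C_12 = −[(-0.45)(0.60) − (-0.25)(-0.05)] = 0.2825
  C_13 = (-0.45)(-0.40) − (0.95)(-0.05) = 0.2275
  C_21 = −[(-0.10)(0.60) − (-0.15)(-0.40)] = 0.1200
  C_22 = (0.80)(0.60) − (-0.15)(-0.05) = 0.4725
  C_23 = −[(0.80)(-0.40) − (-0.10)(-0.05)] = 0.3250
  C_31 = (-0.10)(-0.25) − (-0.15)(0.95) = 0.1675
  C_32 = −[(0.80)(-0.25) − (-0.15)(-0.45)] = 0.2675
  C_33 = (0.80)(0.95) − (-0.10)(-0.45) = 0.7150
det(I−A) = Σ_j (I−A)_1j·C_1j = (0.80)(0.4700) + (-0.10)(0.2825) + (-0.15)(0.2275) = 0.313625
adj(I−A) = Cᵀ =
  [ 0.4700   0.1200   0.1675]
  [ 0.2825   0.4725   0.2675]
  [ 0.2275   0.3250   0.7150]
(I − A)⁻¹ = adj(I−A) / det(I−A) ≈
  [   1.4986     0.3826     0.5341]
  [   0.9008     1.5066     0.8529]
  [   0.7254     1.0363     2.2798]
x = (I − A)⁻¹ d = adj(I−A)·d / det(I−A), with det(I−A) = 0.313625:
  x_1 = (0.4700·350 + 0.1200·560 + 0.1675·570) / 0.313625 = 327.175 / 0.313625 ≈ 1043.204
  x_2 = (0.2825·350 + 0.4725·560 + 0.2675·570) / 0.313625 = 515.95 / 0.313625 ≈ 1645.118
  x_3 = (0.2275·350 + 0.3250·560 + 0.7150·570) / 0.313625 = 669.175 / 0.313625 ≈ 2133.679

x_1 = 1043.204, x_2 = 1645.118, x_3 = 2133.679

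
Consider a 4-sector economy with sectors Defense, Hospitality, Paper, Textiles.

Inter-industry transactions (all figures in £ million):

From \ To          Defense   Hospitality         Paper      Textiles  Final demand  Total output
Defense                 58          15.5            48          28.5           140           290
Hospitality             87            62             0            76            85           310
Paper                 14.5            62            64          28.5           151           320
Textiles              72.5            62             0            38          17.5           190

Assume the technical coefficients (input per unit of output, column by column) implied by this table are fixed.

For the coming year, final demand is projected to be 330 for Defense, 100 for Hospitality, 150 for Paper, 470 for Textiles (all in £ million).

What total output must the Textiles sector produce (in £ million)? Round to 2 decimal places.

Technical coefficients a_ij = z_ij / X_j:
  a_DD = 58/290 = 0.20, a_HD = 87/290 = 0.30, a_PD = 14.5/290 = 0.05, a_TD = 72.5/290 = 0.25
  a_DH = 15.5/310 = 0.05, a_HH = 62/310 = 0.20, a_PH = 62/310 = 0.20, a_TH = 62/310 = 0.20
  a_DP = 48/320 = 0.15, a_HP = 0/320 = 0.00, a_PP = 64/320 = 0.20, a_TP = 0/320 = 0.00
  a_DT = 28.5/190 = 0.15, a_HT = 76/190 = 0.40, a_PT = 28.5/190 = 0.15, a_TT = 38/190 = 0.20
I − A =
  [   0.80    -0.05    -0.15    -0.15]
  [  -0.30     0.80     0.00    -0.40]
  [  -0.05    -0.20     0.80    -0.15]
  [  -0.25    -0.20     0.00     0.80]
Compute the cofactors C_ij = (−1)^(i+j)·(3×3 minor ij) of I−A; the adjugate is their transpose:
adj(I−A) = Cᵀ =
  [ 0.448000   0.084500   0.084000   0.142000]
  [ 0.272000   0.470375   0.051000   0.295750]
  [ 0.135000   0.149875   0.392000   0.173750]
  [ 0.208000   0.144000   0.039000   0.485000]
det(I−A) = Σ_j (I−A)_1j·C_1j = (0.80)(0.448000) + (-0.05)(0.272000) + (-0.15)(0.135000) + (-0.15)(0.208000) = 0.29335
(I − A)⁻¹ = adj(I−A) / det(I−A) ≈
  [   1.5272     0.2881     0.2863     0.4841]
  [   0.9272     1.6035     0.1739     1.0082]
  [   0.4602     0.5109     1.3363     0.5923]
  [   0.7091     0.4909     0.1329     1.6533]
x = (I − A)⁻¹ d = adj(I−A)·d / det(I−A), with det(I−A) = 0.29335:
  x_D = (0.448000·330 + 0.084500·100 + 0.084000·150 + 0.142000·470) / 0.29335 = 235.63 / 0.29335 ≈ 803.24
  x_H = (0.272000·330 + 0.470375·100 + 0.051000·150 + 0.295750·470) / 0.29335 = 283.45 / 0.29335 ≈ 966.25
  x_P = (0.135000·330 + 0.149875·100 + 0.392000·150 + 0.173750·470) / 0.29335 = 200.00 / 0.29335 ≈ 681.78
  x_T = (0.208000·330 + 0.144000·100 + 0.039000·150 + 0.485000·470) / 0.29335 = 316.84 / 0.29335 ≈ 1080.07

x_T = 1080.07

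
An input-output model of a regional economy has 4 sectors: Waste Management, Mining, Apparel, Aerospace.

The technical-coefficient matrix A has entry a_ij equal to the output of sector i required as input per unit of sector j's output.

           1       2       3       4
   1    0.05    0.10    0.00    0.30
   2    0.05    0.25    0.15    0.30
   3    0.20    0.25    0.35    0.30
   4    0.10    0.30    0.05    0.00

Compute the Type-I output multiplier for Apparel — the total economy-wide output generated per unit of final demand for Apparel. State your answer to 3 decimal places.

I − A =
  [   0.95    -0.10     0.00    -0.30]
  [  -0.05     0.75    -0.15    -0.30]
  [  -0.20    -0.25     0.65    -0.30]
  [  -0.10    -0.30    -0.05     1.00]
Compute the cofactors C_ij = (−1)^(i+j)·(3×3 minor ij) of I−A; the adjugate is their transpose:
adj(I−A) = Cᵀ =
  [ 0.363000   0.125750   0.041250   0.159000]
  [ 0.088750   0.580750   0.153000   0.246750]
  [ 0.179000   0.356500   0.592000   0.338250]
  [ 0.071875   0.204625   0.079625   0.421250]
det(I−A) = Σ_j (I−A)_1j·C_1j = (0.95)(0.363000) + (-0.10)(0.088750) + (0.00)(0.179000) + (-0.30)(0.071875) = 0.3144125
(I − A)⁻¹ = adj(I−A) / det(I−A) ≈
  [   1.1545     0.4000     0.1312     0.5057]
  [   0.2823     1.8471     0.4866     0.7848]
  [   0.5693     1.1339     1.8829     1.0758]
  [   0.2286     0.6508     0.2533     1.3398]
The output multiplier for sector j is the column-j sum of the Leontief inverse (I − A)⁻¹ = adj(I−A) / det(I−A).
Column 3 of adj(I−A): (0.041250, 0.153000, 0.592000, 0.079625); det(I−A) = 0.3144125.
m_3 = (0.041250 + 0.153000 + 0.592000 + 0.079625) / 0.3144125 = 0.865875 / 0.3144125 ≈ 2.754.

m_3 = 2.754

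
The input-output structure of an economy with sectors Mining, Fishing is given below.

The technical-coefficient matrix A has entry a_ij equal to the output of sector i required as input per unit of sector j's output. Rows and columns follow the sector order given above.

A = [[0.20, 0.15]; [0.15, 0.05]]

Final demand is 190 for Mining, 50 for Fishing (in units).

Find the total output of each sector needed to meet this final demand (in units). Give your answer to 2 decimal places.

I − A =
  [   0.80    -0.15]
  [  -0.15     0.95]
det(I−A) = (0.80)(0.95) − (-0.15)(-0.15) = 0.7375
adj(I−A) = [[0.95, 0.15], [0.15, 0.80]]
(I − A)⁻¹ = adj(I−A) / det(I−A) ≈
  [   1.2881     0.2034]
  [   0.2034     1.0847]
x = (I − A)⁻¹ d = adj(I−A)·d / det(I−A), with det(I−A) = 0.7375:
  x_M = (0.95·190 + 0.15·50) / 0.7375 = 188.00 / 0.7375 ≈ 254.92
  x_F = (0.15·190 + 0.80·50) / 0.7375 = 68.50 / 0.7375 ≈ 92.88

x_M = 254.92, x_F = 92.88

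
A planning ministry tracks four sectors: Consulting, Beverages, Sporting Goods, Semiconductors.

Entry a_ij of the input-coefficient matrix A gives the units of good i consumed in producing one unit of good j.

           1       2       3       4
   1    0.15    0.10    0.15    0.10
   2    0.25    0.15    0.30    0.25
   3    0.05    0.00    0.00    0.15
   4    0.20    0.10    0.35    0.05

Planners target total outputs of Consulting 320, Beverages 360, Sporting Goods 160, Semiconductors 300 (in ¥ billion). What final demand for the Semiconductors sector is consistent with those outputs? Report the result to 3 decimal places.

d_4 = 129.000

I − A =
  [   0.85    -0.10    -0.15    -0.10]
  [  -0.25     0.85    -0.30    -0.25]
  [  -0.05     0.00     1.00    -0.15]
  [  -0.20    -0.10    -0.35     0.95]
d = (I − A) x:
  d_1 = (+0.85)·320 + (-0.10)·360 + (-0.15)·160 + (-0.10)·300 = 182.000
  d_2 = (-0.25)·320 + (+0.85)·360 + (-0.30)·160 + (-0.25)·300 = 103.000
  d_3 = (-0.05)·320 + (+0.00)·360 + (+1.00)·160 + (-0.15)·300 = 99.000
  d_4 = (-0.20)·320 + (-0.10)·360 + (-0.35)·160 + (+0.95)·300 = 129.000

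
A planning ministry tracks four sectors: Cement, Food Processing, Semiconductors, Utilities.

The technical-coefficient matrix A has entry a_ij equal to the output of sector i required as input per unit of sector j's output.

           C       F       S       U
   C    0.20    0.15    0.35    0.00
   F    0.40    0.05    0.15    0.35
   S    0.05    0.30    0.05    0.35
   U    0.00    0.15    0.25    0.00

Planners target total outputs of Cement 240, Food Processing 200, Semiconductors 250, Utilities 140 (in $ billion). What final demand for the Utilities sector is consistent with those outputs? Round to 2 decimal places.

I − A =
  [   0.80    -0.15    -0.35     0.00]
  [  -0.40     0.95    -0.15    -0.35]
  [  -0.05    -0.30     0.95    -0.35]
  [   0.00    -0.15    -0.25     1.00]
d = (I − A) x:
  d_C = (+0.80)·240 + (-0.15)·200 + (-0.35)·250 + (+0.00)·140 = 74.50
  d_F = (-0.40)·240 + (+0.95)·200 + (-0.15)·250 + (-0.35)·140 = 7.50
  d_S = (-0.05)·240 + (-0.30)·200 + (+0.95)·250 + (-0.35)·140 = 116.50
  d_U = (+0.00)·240 + (-0.15)·200 + (-0.25)·250 + (+1.00)·140 = 47.50

d_U = 47.50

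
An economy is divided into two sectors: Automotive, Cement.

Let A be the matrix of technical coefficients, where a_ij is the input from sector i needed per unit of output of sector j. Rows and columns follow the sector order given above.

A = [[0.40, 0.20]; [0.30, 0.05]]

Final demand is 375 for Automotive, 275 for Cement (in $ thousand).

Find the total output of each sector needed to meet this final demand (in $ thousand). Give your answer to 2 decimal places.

I − A =
  [   0.60    -0.20]
  [  -0.30     0.95]
det(I−A) = (0.60)(0.95) − (-0.20)(-0.30) = 0.5100
adj(I−A) = [[0.95, 0.20], [0.30, 0.60]]
(I − A)⁻¹ = adj(I−A) / det(I−A) ≈
  [   1.8627     0.3922]
  [   0.5882     1.1765]
x = (I − A)⁻¹ d = adj(I−A)·d / det(I−A), with det(I−A) = 0.5100:
  x_1 = (0.95·375 + 0.20·275) / 0.5100 = 411.25 / 0.5100 ≈ 806.37
  x_2 = (0.30·375 + 0.60·275) / 0.5100 = 277.50 / 0.5100 ≈ 544.12

x_1 = 806.37, x_2 = 544.12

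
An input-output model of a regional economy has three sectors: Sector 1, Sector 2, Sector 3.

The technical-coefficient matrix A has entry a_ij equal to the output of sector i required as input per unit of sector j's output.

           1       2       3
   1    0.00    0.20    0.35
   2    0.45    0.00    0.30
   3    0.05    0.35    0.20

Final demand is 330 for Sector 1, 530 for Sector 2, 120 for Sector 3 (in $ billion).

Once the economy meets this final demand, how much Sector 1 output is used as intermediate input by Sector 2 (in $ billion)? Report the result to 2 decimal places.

I − A =
  [   1.00    -0.20    -0.35]
  [  -0.45     1.00    -0.30]
  [  -0.05    -0.35     0.80]
Cofactors of I−A, C_ij = (−1)^(i+j)·(minor ij) (rows/columns in the sector order above):
  C_11 = (1.00)(0.80) − (-0.30)(-0.35) = 0.6950
  C_12 = −[(-0.45)(0.80) − (-0.30)(-0.05)] = 0.3750
  C_13 = (-0.45)(-0.35) − (1.00)(-0.05) = 0.2075
  C_21 = −[(-0.20)(0.80) − (-0.35)(-0.35)] = 0.2825
  C_22 = (1.00)(0.80) − (-0.35)(-0.05) = 0.7825
  C_23 = −[(1.00)(-0.35) − (-0.20)(-0.05)] = 0.3600
  C_31 = (-0.20)(-0.30) − (-0.35)(1.00) = 0.4100
  C_32 = −[(1.00)(-0.30) − (-0.35)(-0.45)] = 0.4575
  C_33 = (1.00)(1.00) − (-0.20)(-0.45) = 0.9100
det(I−A) = Σ_j (I−A)_1j·C_1j = (1.00)(0.6950) + (-0.20)(0.3750) + (-0.35)(0.2075) = 0.547375
adj(I−A) = Cᵀ =
  [ 0.6950   0.2825   0.4100]
  [ 0.3750   0.7825   0.4575]
  [ 0.2075   0.3600   0.9100]
(I − A)⁻¹ = adj(I−A) / det(I−A) ≈
  [   1.2697     0.5161     0.7490]
  [   0.6851     1.4296     0.8358]
  [   0.3791     0.6577     1.6625]
First solve x = (I − A)⁻¹ d = adj(I−A)·d / det(I−A); in particular x_2 = (0.3750·330 + 0.7825·530 + 0.4575·120) / 0.547375 = 593.375 / 0.547375 ≈ 1084.0375.
Intermediate flow from 1 to 2: z_12 = a_12 · x_2 = 0.20 × 593.375 / 0.547375 = 118.675 / 0.547375 ≈ 216.81.

z_12 = 216.81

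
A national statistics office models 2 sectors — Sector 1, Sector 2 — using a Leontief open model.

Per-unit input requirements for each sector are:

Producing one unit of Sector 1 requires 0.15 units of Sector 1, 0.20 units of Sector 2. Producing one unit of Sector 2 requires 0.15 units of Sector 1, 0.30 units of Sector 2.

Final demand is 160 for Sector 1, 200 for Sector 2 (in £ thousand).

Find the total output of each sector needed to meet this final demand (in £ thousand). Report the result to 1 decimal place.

x_1 = 251.3, x_2 = 357.5

I − A =
  [   0.85    -0.15]
  [  -0.20     0.70]
det(I−A) = (0.85)(0.70) − (-0.15)(-0.20) = 0.5650
adj(I−A) = [[0.70, 0.15], [0.20, 0.85]]
(I − A)⁻¹ = adj(I−A) / det(I−A) ≈
  [   1.2389     0.2655]
  [   0.3540     1.5044]
x = (I − A)⁻¹ d = adj(I−A)·d / det(I−A), with det(I−A) = 0.5650:
  x_1 = (0.70·160 + 0.15·200) / 0.5650 = 142.00 / 0.5650 ≈ 251.3
  x_2 = (0.20·160 + 0.85·200) / 0.5650 = 202.00 / 0.5650 ≈ 357.5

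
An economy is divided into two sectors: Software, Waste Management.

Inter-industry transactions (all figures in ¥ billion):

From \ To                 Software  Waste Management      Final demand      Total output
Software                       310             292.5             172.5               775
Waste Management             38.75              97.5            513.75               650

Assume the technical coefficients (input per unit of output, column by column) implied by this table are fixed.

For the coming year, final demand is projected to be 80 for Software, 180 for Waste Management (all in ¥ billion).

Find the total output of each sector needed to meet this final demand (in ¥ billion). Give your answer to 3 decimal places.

Technical coefficients a_ij = z_ij / X_j:
  a_SS = 310/775 = 0.40, a_WS = 38.75/775 = 0.05
  a_SW = 292.5/650 = 0.45, a_WW = 97.5/650 = 0.15
I − A =
  [   0.60    -0.45]
  [  -0.05     0.85]
det(I−A) = (0.60)(0.85) − (-0.45)(-0.05) = 0.4875
adj(I−A) = [[0.85, 0.45], [0.05, 0.60]]
(I − A)⁻¹ = adj(I−A) / det(I−A) ≈
  [   1.7436     0.9231]
  [   0.1026     1.2308]
x = (I − A)⁻¹ d = adj(I−A)·d / det(I−A), with det(I−A) = 0.4875:
  x_S = (0.85·80 + 0.45·180) / 0.4875 = 149.00 / 0.4875 ≈ 305.641
  x_W = (0.05·80 + 0.60·180) / 0.4875 = 112.00 / 0.4875 ≈ 229.744

x_S = 305.641, x_W = 229.744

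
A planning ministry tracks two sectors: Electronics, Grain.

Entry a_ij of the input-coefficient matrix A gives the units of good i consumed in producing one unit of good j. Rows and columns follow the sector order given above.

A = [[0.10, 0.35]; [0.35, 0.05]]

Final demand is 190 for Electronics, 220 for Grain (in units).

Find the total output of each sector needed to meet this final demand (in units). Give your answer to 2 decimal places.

x_1 = 351.54, x_2 = 361.09

I − A =
  [   0.90    -0.35]
  [  -0.35     0.95]
det(I−A) = (0.90)(0.95) − (-0.35)(-0.35) = 0.7325
adj(I−A) = [[0.95, 0.35], [0.35, 0.90]]
(I − A)⁻¹ = adj(I−A) / det(I−A) ≈
  [   1.2969     0.4778]
  [   0.4778     1.2287]
x = (I − A)⁻¹ d = adj(I−A)·d / det(I−A), with det(I−A) = 0.7325:
  x_1 = (0.95·190 + 0.35·220) / 0.7325 = 257.50 / 0.7325 ≈ 351.54
  x_2 = (0.35·190 + 0.90·220) / 0.7325 = 264.50 / 0.7325 ≈ 361.09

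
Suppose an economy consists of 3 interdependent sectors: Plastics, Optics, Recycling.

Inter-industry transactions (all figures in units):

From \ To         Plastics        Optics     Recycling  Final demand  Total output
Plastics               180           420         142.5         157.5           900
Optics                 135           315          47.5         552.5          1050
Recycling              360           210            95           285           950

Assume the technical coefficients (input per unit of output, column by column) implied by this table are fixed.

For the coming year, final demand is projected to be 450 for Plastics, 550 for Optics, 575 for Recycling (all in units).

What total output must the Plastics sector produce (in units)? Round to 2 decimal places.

x_1 = 1459.03

Technical coefficients a_ij = z_ij / X_j:
  a_11 = 180/900 = 0.20, a_21 = 135/900 = 0.15, a_31 = 360/900 = 0.40
  a_12 = 420/1050 = 0.40, a_22 = 315/1050 = 0.30, a_32 = 210/1050 = 0.20
  a_13 = 142.5/950 = 0.15, a_23 = 47.5/950 = 0.05, a_33 = 95/950 = 0.10
I − A =
  [   0.80    -0.40    -0.15]
  [  -0.15     0.70    -0.05]
  [  -0.40    -0.20     0.90]
Cofactors of I−A, C_ij = (−1)^(i+j)·(minor ij) (rows/columns in the sector order above):
  C_11 = (0.70)(0.90) − (-0.05)(-0.20) = 0.6200
  C_12 = −[(-0.15)(0.90) − (-0.05)(-0.40)] = 0.1550
  C_13 = (-0.15)(-0.20) − (0.70)(-0.40) = 0.3100
  C_21 = −[(-0.40)(0.90) − (-0.15)(-0.20)] = 0.3900
  C_22 = (0.80)(0.90) − (-0.15)(-0.40) = 0.6600
  C_23 = −[(0.80)(-0.20) − (-0.40)(-0.40)] = 0.3200
  C_31 = (-0.40)(-0.05) − (-0.15)(0.70) = 0.1250
  C_32 = −[(0.80)(-0.05) − (-0.15)(-0.15)] = 0.0625
  C_33 = (0.80)(0.70) − (-0.40)(-0.15) = 0.5000
det(I−A) = Σ_j (I−A)_1j·C_1j = (0.80)(0.6200) + (-0.40)(0.1550) + (-0.15)(0.3100) = 0.3875
adj(I−A) = Cᵀ =
  [ 0.6200   0.3900   0.1250]
  [ 0.1550   0.6600   0.0625]
  [ 0.3100   0.3200   0.5000]
(I − A)⁻¹ = adj(I−A) / det(I−A) ≈
  [   1.6000     1.0065     0.3226]
  [   0.4000     1.7032     0.1613]
  [   0.8000     0.8258     1.2903]
x = (I − A)⁻¹ d = adj(I−A)·d / det(I−A), with det(I−A) = 0.3875:
  x_1 = (0.6200·450 + 0.3900·550 + 0.1250·575) / 0.3875 = 565.375 / 0.3875 ≈ 1459.03
  x_2 = (0.1550·450 + 0.6600·550 + 0.0625·575) / 0.3875 = 468.6875 / 0.3875 ≈ 1209.52
  x_3 = (0.3100·450 + 0.3200·550 + 0.5000·575) / 0.3875 = 603.00 / 0.3875 ≈ 1556.13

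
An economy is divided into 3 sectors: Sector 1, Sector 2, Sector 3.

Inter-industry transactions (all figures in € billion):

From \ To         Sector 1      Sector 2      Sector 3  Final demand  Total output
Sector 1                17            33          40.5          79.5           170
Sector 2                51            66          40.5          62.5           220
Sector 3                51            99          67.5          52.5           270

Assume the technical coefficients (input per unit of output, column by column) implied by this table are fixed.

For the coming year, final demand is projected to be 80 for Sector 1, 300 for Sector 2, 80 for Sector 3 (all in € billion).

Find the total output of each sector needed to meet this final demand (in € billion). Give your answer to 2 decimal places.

Technical coefficients a_ij = z_ij / X_j:
  a_11 = 17/170 = 0.10, a_21 = 51/170 = 0.30, a_31 = 51/170 = 0.30
  a_12 = 33/220 = 0.15, a_22 = 66/220 = 0.30, a_32 = 99/220 = 0.45
  a_13 = 40.5/270 = 0.15, a_23 = 40.5/270 = 0.15, a_33 = 67.5/270 = 0.25
I − A =
  [   0.90    -0.15    -0.15]
  [  -0.30     0.70    -0.15]
  [  -0.30    -0.45     0.75]
Cofactors of I−A, C_ij = (−1)^(i+j)·(minor ij) (rows/columns in the sector order above):
  C_11 = (0.70)(0.75) − (-0.15)(-0.45) = 0.4575
  C_12 = −[(-0.30)(0.75) − (-0.15)(-0.30)] = 0.2700
  C_13 = (-0.30)(-0.45) − (0.70)(-0.30) = 0.3450
  C_21 = −[(-0.15)(0.75) − (-0.15)(-0.45)] = 0.1800
  C_22 = (0.90)(0.75) − (-0.15)(-0.30) = 0.6300
  C_23 = −[(0.90)(-0.45) − (-0.15)(-0.30)] = 0.4500
  C_31 = (-0.15)(-0.15) − (-0.15)(0.70) = 0.1275
  C_32 = −[(0.90)(-0.15) − (-0.15)(-0.30)] = 0.1800
  C_33 = (0.90)(0.70) − (-0.15)(-0.30) = 0.5850
det(I−A) = Σ_j (I−A)_1j·C_1j = (0.90)(0.4575) + (-0.15)(0.2700) + (-0.15)(0.3450) = 0.3195
adj(I−A) = Cᵀ =
  [ 0.4575   0.1800   0.1275]
  [ 0.2700   0.6300   0.1800]
  [ 0.3450   0.4500   0.5850]
(I − A)⁻¹ = adj(I−A) / det(I−A) ≈
  [   1.4319     0.5634     0.3991]
  [   0.8451     1.9718     0.5634]
  [   1.0798     1.4085     1.8310]
x = (I − A)⁻¹ d = adj(I−A)·d / det(I−A), with det(I−A) = 0.3195:
  x_1 = (0.4575·80 + 0.1800·300 + 0.1275·80) / 0.3195 = 100.80 / 0.3195 ≈ 315.49
  x_2 = (0.2700·80 + 0.6300·300 + 0.1800·80) / 0.3195 = 225.00 / 0.3195 ≈ 704.23
  x_3 = (0.3450·80 + 0.4500·300 + 0.5850·80) / 0.3195 = 209.40 / 0.3195 ≈ 655.40

x_1 = 315.49, x_2 = 704.23, x_3 = 655.40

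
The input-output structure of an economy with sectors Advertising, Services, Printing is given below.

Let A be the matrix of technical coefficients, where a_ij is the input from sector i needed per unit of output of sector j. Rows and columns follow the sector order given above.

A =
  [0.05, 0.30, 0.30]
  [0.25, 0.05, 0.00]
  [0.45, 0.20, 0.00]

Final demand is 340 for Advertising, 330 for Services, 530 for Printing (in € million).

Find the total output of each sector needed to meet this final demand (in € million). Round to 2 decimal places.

I − A =
  [   0.95    -0.30    -0.30]
  [  -0.25     0.95     0.00]
  [  -0.45    -0.20     1.00]
Cofactors of I−A, C_ij = (−1)^(i+j)·(minor ij) (rows/columns in the sector order above):
  C_11 = (0.95)(1.00) − (0.00)(-0.20) = 0.9500
  C_12 = −[(-0.25)(1.00) − (0.00)(-0.45)] = 0.2500
  C_13 = (-0.25)(-0.20) − (0.95)(-0.45) = 0.4775
  C_21 = −[(-0.30)(1.00) − (-0.30)(-0.20)] = 0.3600
  C_22 = (0.95)(1.00) − (-0.30)(-0.45) = 0.8150
  C_23 = −[(0.95)(-0.20) − (-0.30)(-0.45)] = 0.3250
  C_31 = (-0.30)(0.00) − (-0.30)(0.95) = 0.2850
  C_32 = −[(0.95)(0.00) − (-0.30)(-0.25)] = 0.0750
  C_33 = (0.95)(0.95) − (-0.30)(-0.25) = 0.8275
det(I−A) = Σ_j (I−A)_1j·C_1j = (0.95)(0.9500) + (-0.30)(0.2500) + (-0.30)(0.4775) = 0.68425
adj(I−A) = Cᵀ =
  [ 0.9500   0.3600   0.2850]
  [ 0.2500   0.8150   0.0750]
  [ 0.4775   0.3250   0.8275]
(I − A)⁻¹ = adj(I−A) / det(I−A) ≈
  [   1.3884     0.5261     0.4165]
  [   0.3654     1.1911     0.1096]
  [   0.6978     0.4750     1.2094]
x = (I − A)⁻¹ d = adj(I−A)·d / det(I−A), with det(I−A) = 0.68425:
  x_A = (0.9500·340 + 0.3600·330 + 0.2850·530) / 0.68425 = 592.85 / 0.68425 ≈ 866.42
  x_S = (0.2500·340 + 0.8150·330 + 0.0750·530) / 0.68425 = 393.70 / 0.68425 ≈ 575.37
  x_P = (0.4775·340 + 0.3250·330 + 0.8275·530) / 0.68425 = 708.175 / 0.68425 ≈ 1034.97

x_A = 866.42, x_S = 575.37, x_P = 1034.97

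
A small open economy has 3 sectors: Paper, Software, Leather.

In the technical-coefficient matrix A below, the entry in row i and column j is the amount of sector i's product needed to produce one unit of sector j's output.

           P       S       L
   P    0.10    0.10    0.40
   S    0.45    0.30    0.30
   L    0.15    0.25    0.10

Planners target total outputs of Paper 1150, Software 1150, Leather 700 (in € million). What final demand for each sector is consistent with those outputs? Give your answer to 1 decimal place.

I − A =
  [   0.90    -0.10    -0.40]
  [  -0.45     0.70    -0.30]
  [  -0.15    -0.25     0.90]
d = (I − A) x:
  d_P = (+0.90)·1150 + (-0.10)·1150 + (-0.40)·700 = 640.0
  d_S = (-0.45)·1150 + (+0.70)·1150 + (-0.30)·700 = 77.5
  d_L = (-0.15)·1150 + (-0.25)·1150 + (+0.90)·700 = 170.0

d_P = 640.0, d_S = 77.5, d_L = 170.0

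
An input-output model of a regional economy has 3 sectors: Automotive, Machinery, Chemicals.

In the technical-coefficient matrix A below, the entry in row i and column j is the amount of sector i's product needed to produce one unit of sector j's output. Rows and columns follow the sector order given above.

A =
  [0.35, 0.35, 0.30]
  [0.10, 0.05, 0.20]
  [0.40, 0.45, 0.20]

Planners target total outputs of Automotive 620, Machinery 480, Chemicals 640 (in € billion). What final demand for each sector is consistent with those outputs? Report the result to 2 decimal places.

d_1 = 43.00, d_2 = 266.00, d_3 = 48.00

I − A =
  [   0.65    -0.35    -0.30]
  [  -0.10     0.95    -0.20]
  [  -0.40    -0.45     0.80]
d = (I − A) x:
  d_1 = (+0.65)·620 + (-0.35)·480 + (-0.30)·640 = 43.00
  d_2 = (-0.10)·620 + (+0.95)·480 + (-0.20)·640 = 266.00
  d_3 = (-0.40)·620 + (-0.45)·480 + (+0.80)·640 = 48.00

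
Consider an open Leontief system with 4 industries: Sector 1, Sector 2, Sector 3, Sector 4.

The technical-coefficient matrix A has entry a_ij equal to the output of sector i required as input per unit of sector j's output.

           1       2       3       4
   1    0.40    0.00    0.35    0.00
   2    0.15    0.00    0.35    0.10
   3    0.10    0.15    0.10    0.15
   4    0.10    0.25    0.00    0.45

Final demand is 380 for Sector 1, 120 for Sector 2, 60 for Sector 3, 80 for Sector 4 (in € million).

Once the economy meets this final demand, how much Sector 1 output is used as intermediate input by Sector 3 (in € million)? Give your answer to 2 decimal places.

z_13 = 105.25

I − A =
  [   0.60     0.00    -0.35     0.00]
  [  -0.15     1.00    -0.35    -0.10]
  [  -0.10    -0.15     0.90    -0.15]
  [  -0.10    -0.25     0.00     0.55]
Compute the cofactors C_ij = (−1)^(i+j)·(3×3 minor ij) of I−A; the adjugate is their transpose:
adj(I−A) = Cᵀ =
  [ 0.430500   0.042000   0.183750   0.057750]
  [ 0.107750   0.272500   0.147875   0.089875]
  [ 0.087000   0.072000   0.315000   0.099000]
  [ 0.127250   0.131500   0.100625   0.465625]
det(I−A) = Σ_j (I−A)_1j·C_1j = (0.60)(0.430500) + (0.00)(0.107750) + (-0.35)(0.087000) + (0.00)(0.127250) = 0.22785
(I − A)⁻¹ = adj(I−A) / det(I−A) ≈
  [   1.8894     0.1843     0.8065     0.2535]
  [   0.4729     1.1960     0.6490     0.3944]
  [   0.3818     0.3160     1.3825     0.4345]
  [   0.5585     0.5771     0.4416     2.0436]
First solve x = (I − A)⁻¹ d = adj(I−A)·d / det(I−A); in particular x_3 = (0.087000·380 + 0.072000·120 + 0.315000·60 + 0.099000·80) / 0.22785 = 68.52 / 0.22785 ≈ 300.7242.
Intermediate flow from 1 to 3: z_13 = a_13 · x_3 = 0.35 × 68.52 / 0.22785 = 23.982 / 0.22785 ≈ 105.25.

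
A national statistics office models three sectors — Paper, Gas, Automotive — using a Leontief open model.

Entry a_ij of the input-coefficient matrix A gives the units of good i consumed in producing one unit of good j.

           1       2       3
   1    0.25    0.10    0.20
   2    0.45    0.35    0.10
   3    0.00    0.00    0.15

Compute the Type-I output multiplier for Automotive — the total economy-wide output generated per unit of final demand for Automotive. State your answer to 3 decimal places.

m_3 = 1.987

I − A =
  [   0.75    -0.10    -0.20]
  [  -0.45     0.65    -0.10]
  [   0.00     0.00     0.85]
Cofactors of I−A, C_ij = (−1)^(i+j)·(minor ij) (rows/columns in the sector order above):
  C_11 = (0.65)(0.85) − (-0.10)(0.00) = 0.5525
  C_12 = −[(-0.45)(0.85) − (-0.10)(0.00)] = 0.3825
  C_13 = (-0.45)(0.00) − (0.65)(0.00) = 0.0000
  C_21 = −[(-0.10)(0.85) − (-0.20)(0.00)] = 0.0850
  C_22 = (0.75)(0.85) − (-0.20)(0.00) = 0.6375
  C_23 = −[(0.75)(0.00) − (-0.10)(0.00)] = 0.0000
  C_31 = (-0.10)(-0.10) − (-0.20)(0.65) = 0.1400
  C_32 = −[(0.75)(-0.10) − (-0.20)(-0.45)] = 0.1650
  C_33 = (0.75)(0.65) − (-0.10)(-0.45) = 0.4425
det(I−A) = Σ_j (I−A)_1j·C_1j = (0.75)(0.5525) + (-0.10)(0.3825) + (-0.20)(0.0000) = 0.376125
adj(I−A) = Cᵀ =
  [ 0.5525   0.0850   0.1400]
  [ 0.3825   0.6375   0.1650]
  [ 0.0000   0.0000   0.4425]
(I − A)⁻¹ = adj(I−A) / det(I−A) ≈
  [   1.4689     0.2260     0.3722]
  [   1.0169     1.6949     0.4387]
  [   0.0000     0.0000     1.1765]
The output multiplier for sector j is the column-j sum of the Leontief inverse (I − A)⁻¹ = adj(I−A) / det(I−A).
Column 3 of adj(I−A): (0.1400, 0.1650, 0.4425); det(I−A) = 0.376125.
m_3 = (0.1400 + 0.1650 + 0.4425) / 0.376125 = 0.7475 / 0.376125 ≈ 1.987.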